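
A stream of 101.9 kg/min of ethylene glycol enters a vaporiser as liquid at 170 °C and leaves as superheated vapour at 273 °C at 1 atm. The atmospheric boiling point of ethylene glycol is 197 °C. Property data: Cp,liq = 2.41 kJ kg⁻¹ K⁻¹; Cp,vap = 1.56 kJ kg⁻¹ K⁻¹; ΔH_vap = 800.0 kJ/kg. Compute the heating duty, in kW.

liquid 170→197 °C: 65.07 kJ/kg
vaporisation at 197 °C: 800 kJ/kg
vapour 197→273 °C: 118.56 kJ/kg
Δh = 65.07 + 800 + 118.56 = 983.63 kJ/kg
Q = ṁ·Δh = 101.9 kg/min × 983.63 kJ/kg = 100230 kJ/min
|Q| = 1670.5 kW

Q = 1670 kW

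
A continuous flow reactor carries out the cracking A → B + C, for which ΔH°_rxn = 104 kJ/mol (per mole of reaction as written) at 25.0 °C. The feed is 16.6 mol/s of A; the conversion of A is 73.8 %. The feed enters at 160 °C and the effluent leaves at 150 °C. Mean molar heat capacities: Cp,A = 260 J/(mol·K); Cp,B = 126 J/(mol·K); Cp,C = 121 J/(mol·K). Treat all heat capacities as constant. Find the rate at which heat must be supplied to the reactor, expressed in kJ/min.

Q_in = 72700 kJ/min

Extent of reaction ξ = 0.738 × 16.6 = 12.251 mol/s
Reaction term: ξ·ΔH°_rxn = 12.251 × 104 = 1274.1 kJ/s
Sensible, feed 160→25 °C: -582.66 kJ/s
Outlet flows (mol/s): A 4.3492, B 12.251, C 12.251
Sensible, products 25→150 °C: 519.59 kJ/s
Q = ΔH = 1211 kJ/s = 1211 kW
Heat supplied = 72661 kJ/min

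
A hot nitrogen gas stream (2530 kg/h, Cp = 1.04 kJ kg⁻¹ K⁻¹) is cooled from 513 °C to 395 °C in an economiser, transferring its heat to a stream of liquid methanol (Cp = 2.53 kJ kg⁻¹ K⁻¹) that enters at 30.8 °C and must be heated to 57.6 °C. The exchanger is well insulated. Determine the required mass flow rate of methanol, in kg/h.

Heat released by hot stream: Q = 2530 × 1.04 × (513 − 395) = 310480 kJ/h
Energy balance on cold side (adiabatic exchanger): Q = ṁ_c·Cp_c·(T_c,out − T_c,in)
ṁ_c = 310480 / [2.53 × (57.6 − 30.8)] = 4579.1 kg/h

ṁ_c = 4580 kg/h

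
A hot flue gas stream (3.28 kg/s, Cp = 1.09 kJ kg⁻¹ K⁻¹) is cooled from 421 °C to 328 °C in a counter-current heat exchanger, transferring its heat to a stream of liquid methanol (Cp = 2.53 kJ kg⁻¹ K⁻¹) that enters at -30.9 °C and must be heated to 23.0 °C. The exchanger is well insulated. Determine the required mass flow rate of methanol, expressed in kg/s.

ṁ_c = 2.44 kg/s

Heat released by hot stream: Q = 3.28 × 1.09 × (421 − 328) = 332.49 kJ/s
Energy balance on cold side (adiabatic exchanger): Q = ṁ_c·Cp_c·(T_c,out − T_c,in)
ṁ_c = 332.49 / [2.53 × (23.0 − -30.9)] = 2.4382 kg/s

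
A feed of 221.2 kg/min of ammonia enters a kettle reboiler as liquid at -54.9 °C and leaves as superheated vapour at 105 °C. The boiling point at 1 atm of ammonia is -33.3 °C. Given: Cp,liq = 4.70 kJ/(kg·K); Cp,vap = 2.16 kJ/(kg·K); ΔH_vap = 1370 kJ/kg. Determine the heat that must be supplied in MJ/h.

liquid -54.9→-33.3 °C: 101.52 kJ/kg
vaporisation at -33.3 °C: 1370 kJ/kg
vapour -33.3→105 °C: 298.73 kJ/kg
Δh = 101.52 + 1370 + 298.73 = 1770.2 kJ/kg
Q = ṁ·Δh = 221.2 kg/min × 1770.2 kJ/kg = 391580 kJ/min
|Q| = 6526.3 kW = 23495 MJ/h

Q = 23500 MJ/h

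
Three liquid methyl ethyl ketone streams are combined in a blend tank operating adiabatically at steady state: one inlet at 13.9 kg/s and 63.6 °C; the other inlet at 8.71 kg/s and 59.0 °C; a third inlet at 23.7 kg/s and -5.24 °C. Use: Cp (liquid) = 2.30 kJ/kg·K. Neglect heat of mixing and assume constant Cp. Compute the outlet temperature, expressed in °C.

Adiabatic, steady state ⇒ Σ ṁᵢCp,ᵢ(T_out − Tᵢ) = 0
T_out = Σ ṁᵢCp,ᵢTᵢ / Σ ṁᵢCp,ᵢ
      = 2929.6 / 106.51 = 27.505 °C

T_out = 27.5 °C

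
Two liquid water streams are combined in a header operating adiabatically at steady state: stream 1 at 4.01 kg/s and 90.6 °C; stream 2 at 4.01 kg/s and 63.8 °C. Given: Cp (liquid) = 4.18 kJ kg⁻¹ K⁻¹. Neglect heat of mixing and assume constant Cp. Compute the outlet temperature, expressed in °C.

T_out = 77.2 °C

Adiabatic, steady state ⇒ Σ ṁᵢCp,ᵢ(T_out − Tᵢ) = 0
T_out = Σ ṁᵢCp,ᵢTᵢ / Σ ṁᵢCp,ᵢ
      = 2588 / 33.524 = 77.2 °C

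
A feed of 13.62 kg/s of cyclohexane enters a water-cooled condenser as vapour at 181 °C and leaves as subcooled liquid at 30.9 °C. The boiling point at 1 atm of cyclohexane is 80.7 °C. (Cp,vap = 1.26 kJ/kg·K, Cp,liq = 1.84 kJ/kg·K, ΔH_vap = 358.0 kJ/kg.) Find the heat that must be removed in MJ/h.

vapour 181→80.7 °C: -126.38 kJ/kg
condensation at 80.7 °C: -358 kJ/kg
liquid 80.7→30.9 °C: -91.632 kJ/kg
Δh = -126.38 + -358 + -91.632 = -576.01 kJ/kg
Q = ṁ·Δh = 13.62 kg/s × -576.01 kJ/kg = -7845.3 kJ/s
|Q| = 7845.3 kW = 28243 MJ/h

Q_c = 28200 MJ/h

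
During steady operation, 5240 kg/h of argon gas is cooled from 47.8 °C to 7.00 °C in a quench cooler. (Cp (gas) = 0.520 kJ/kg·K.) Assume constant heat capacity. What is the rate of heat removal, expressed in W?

Q = ṁ·Cp·ΔT = 5240 × 0.520 × (7.00 − 47.8) = -111170 kJ/h
Converting: 111170 / 3600 s = 30.881 kW
Cooling duty = 30881 W

Q_c = 30900 W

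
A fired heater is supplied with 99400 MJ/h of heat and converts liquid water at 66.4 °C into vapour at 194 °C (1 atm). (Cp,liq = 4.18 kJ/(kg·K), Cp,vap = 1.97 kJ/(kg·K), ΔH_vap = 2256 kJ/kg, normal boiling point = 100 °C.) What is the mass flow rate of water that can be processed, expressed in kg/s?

ṁ = 10.7 kg/s

Δh = 4.18×(100−66.4) + 2256 + 1.97×(194−100) = 2581.6 kJ/kg
Q = 99400 MJ/h = 27611 kJ/s = 27611 kJ/s
ṁ = Q/Δh = 27611 / 2581.6 = 10.695 kg/s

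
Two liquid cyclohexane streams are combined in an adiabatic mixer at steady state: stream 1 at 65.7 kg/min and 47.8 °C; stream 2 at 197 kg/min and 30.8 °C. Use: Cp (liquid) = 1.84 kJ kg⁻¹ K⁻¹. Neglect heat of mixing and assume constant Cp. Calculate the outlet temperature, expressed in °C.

No heat crosses the boundary, so H_out = H_in.
Σ ṁᵢCp,ᵢTᵢ = 65.7×1.84×47.8 + 197×1.84×30.8 = 16943
Σ ṁᵢCp,ᵢ = 65.7×1.84 + 197×1.84 = 483.37
T_out = 16943 / 483.37 = 35.052 °C

T_out = 35.1 °C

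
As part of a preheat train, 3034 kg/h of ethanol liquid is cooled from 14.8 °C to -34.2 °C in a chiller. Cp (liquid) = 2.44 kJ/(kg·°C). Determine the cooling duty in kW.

Q = ṁ·Cp·ΔT = 3034 × 2.44 × (-34.2 − 14.8) = -362750 kJ/h
Converting: 362750 / 3600 s = 100.76 kW

Q_c = 101 kW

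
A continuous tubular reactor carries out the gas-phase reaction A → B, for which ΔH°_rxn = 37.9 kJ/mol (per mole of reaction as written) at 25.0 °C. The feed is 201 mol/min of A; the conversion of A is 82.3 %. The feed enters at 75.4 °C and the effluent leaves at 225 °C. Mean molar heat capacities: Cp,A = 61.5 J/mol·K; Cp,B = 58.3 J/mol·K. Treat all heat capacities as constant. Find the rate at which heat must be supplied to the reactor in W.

Q_in = 134000 W

Extent of reaction ξ = 0.823 × 201 = 165.42 mol/min
Reaction term: ξ·ΔH°_rxn = 165.42 × 37.9 = 6269.5 kJ/min
Sensible, feed 75.4→25 °C: -623.02 kJ/min
Outlet flows (mol/min): A 35.577, B 165.42
Sensible, products 25→225 °C: 2366.4 kJ/min
Q = ΔH = 8012.9 kJ/min = 133.55 kW
Heat supplied = 133550 W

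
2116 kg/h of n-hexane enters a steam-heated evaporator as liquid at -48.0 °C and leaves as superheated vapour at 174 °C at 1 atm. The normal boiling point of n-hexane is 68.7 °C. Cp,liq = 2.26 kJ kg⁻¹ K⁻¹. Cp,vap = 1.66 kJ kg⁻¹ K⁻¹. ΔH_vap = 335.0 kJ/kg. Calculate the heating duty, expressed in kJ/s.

liquid -48.0→68.7 °C: 263.74 kJ/kg
vaporisation at 68.7 °C: 335 kJ/kg
vapour 68.7→174 °C: 174.8 kJ/kg
Δh = 263.74 + 335 + 174.8 = 773.54 kJ/kg
Q = ṁ·Δh = 2116 kg/h × 773.54 kJ/kg = 1.6368e+06 kJ/h
|Q| = 454.67 kW

Q = 455 kJ/s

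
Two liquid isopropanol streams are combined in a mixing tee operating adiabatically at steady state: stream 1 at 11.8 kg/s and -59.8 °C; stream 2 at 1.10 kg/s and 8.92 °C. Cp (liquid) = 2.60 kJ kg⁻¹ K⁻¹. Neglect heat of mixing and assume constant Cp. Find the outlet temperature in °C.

Energy balance with Q = 0: Σ ṁᵢCp,ᵢ(T_out − Tᵢ) = 0
T_out = Σ ṁᵢCp,ᵢTᵢ / Σ ṁᵢCp,ᵢ
      = -1809.2 / 33.54 = -53.94 °C

T_out = -53.9 °C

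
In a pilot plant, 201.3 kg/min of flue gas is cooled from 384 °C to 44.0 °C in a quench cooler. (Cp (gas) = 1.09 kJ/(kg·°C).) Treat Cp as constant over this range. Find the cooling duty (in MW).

Q = ṁ·Cp·ΔT = 201.3 × 1.09 × (44.0 − 384) = -74602 kJ/min
Converting: 74602 / 60 s = 1243.4 kW
Cooling duty = 1.2434 MW

Q_c = 1.24 MW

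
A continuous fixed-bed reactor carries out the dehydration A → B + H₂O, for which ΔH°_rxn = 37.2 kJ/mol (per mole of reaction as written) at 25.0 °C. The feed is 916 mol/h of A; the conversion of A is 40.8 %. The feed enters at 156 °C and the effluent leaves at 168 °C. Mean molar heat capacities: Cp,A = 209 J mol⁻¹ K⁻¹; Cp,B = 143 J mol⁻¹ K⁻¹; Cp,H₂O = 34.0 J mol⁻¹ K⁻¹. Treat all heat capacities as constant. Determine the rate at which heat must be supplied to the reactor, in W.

Extent of reaction ξ = 0.408 × 916 = 373.73 mol/h
Reaction term: ξ·ΔH°_rxn = 373.73 × 37.2 = 13903 kJ/h
Sensible, feed 156→25 °C: -25079 kJ/h
Outlet flows (mol/h): A 542.27, B 373.73, H₂O 373.73
Sensible, products 25→168 °C: 25666 kJ/h
Q = ΔH = 14490 kJ/h = 4.025 kW
Heat supplied = 4025 W

Q_in = 4020 W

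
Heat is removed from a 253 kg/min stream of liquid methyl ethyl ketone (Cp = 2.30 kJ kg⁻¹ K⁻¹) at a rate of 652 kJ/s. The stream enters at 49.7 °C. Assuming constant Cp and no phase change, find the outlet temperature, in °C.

Q = 652 kJ/s = 39120 kJ/min
ΔT = Q/(ṁ·Cp) = 39120/(253×2.30) = 67.228 K
T_out = 49.7 − 67.228 = -17.528 °C

T_out = -17.5 °C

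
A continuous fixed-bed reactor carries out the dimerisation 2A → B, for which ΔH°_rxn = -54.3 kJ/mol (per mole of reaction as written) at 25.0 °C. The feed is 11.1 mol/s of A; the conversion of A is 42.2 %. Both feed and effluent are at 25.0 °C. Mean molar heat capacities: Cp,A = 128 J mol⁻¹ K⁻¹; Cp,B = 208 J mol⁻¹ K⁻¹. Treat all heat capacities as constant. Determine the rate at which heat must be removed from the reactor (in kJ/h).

Q_out = 458000 kJ/h

Extent of reaction ξ = 0.422 × 11.1 / 2 = 2.3421 mol/s
Reaction term: ξ·ΔH°_rxn = 2.3421 × -54.3 = -127.18 kJ/s
Q = ΔH = -127.18 kJ/s = -127.18 kW
Heat removed = 457830 kJ/h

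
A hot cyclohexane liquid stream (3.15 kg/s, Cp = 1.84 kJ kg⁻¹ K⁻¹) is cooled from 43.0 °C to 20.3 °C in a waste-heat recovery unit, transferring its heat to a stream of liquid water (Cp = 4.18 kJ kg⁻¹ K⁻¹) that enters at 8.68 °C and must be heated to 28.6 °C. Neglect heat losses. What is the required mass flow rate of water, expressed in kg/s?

Heat released by hot stream: Q = 3.15 × 1.84 × (43.0 − 20.3) = 131.57 kJ/s
Energy balance on cold side (adiabatic exchanger): Q = ṁ_c·Cp_c·(T_c,out − T_c,in)
ṁ_c = 131.57 / [4.18 × (28.6 − 8.68)] = 1.5801 kg/s

ṁ_c = 1.58 kg/s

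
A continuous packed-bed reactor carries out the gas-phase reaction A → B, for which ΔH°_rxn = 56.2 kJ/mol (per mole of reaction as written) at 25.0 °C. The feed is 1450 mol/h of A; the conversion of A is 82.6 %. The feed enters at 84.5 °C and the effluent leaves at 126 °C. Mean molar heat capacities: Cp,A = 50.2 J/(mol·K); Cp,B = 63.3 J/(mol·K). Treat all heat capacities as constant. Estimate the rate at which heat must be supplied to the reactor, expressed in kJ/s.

Q_in = 20.0 kJ/s

Extent of reaction ξ = 0.826 × 1450 = 1197.7 mol/h
Reaction term: ξ·ΔH°_rxn = 1197.7 × 56.2 = 67311 kJ/h
Sensible, feed 84.5→25 °C: -4331 kJ/h
Outlet flows (mol/h): A 252.3, B 1197.7
Sensible, products 25→126 °C: 8936.5 kJ/h
Q = ΔH = 71916 kJ/h = 19.977 kW
Heat supplied = 19.977 kJ/s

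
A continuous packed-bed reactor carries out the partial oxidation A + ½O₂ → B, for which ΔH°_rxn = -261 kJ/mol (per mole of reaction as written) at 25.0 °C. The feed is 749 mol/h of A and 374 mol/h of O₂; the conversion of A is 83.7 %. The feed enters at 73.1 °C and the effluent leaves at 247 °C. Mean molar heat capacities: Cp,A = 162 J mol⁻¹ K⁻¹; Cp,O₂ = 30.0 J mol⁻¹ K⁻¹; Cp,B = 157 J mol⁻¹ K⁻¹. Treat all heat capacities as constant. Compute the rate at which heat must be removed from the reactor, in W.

Q_out = 39800 W

Extent of reaction ξ = 0.837 × 749 = 626.91 mol/h
Reaction term: ξ·ΔH°_rxn = 626.91 × -261 = -163620 kJ/h
Sensible, feed 73.1→25 °C: -6376 kJ/h
Outlet flows (mol/h): A 122.09, O₂ 60.543, B 626.91
Sensible, products 25→247 °C: 26644 kJ/h
Q = ΔH = -143360 kJ/h = -39.821 kW
Heat removed = 39821 W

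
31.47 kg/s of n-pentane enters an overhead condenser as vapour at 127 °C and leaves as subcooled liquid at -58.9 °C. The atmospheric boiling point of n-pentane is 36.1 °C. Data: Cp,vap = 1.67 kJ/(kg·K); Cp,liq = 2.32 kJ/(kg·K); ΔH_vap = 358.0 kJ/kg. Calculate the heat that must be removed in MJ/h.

vapour 127→36.1 °C: -151.8 kJ/kg
condensation at 36.1 °C: -358 kJ/kg
liquid 36.1→-58.9 °C: -220.4 kJ/kg
Δh = -151.8 + -358 + -220.4 = -730.2 kJ/kg
Q = ṁ·Δh = 31.47 kg/s × -730.2 kJ/kg = -22979 kJ/s
|Q| = 22979 kW = 82726 MJ/h

Q_c = 82700 MJ/h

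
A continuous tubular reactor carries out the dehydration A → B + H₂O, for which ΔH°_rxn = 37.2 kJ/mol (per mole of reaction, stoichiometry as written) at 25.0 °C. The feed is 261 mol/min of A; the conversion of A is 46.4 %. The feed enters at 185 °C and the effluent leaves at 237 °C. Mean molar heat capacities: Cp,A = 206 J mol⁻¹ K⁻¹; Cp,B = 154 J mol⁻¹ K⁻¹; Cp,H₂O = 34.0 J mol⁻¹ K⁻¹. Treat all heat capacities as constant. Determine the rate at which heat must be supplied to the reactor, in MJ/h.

Extent of reaction ξ = 0.464 × 261 = 121.1 mol/min
Reaction term: ξ·ΔH°_rxn = 121.1 × 37.2 = 4505.1 kJ/min
Sensible, feed 185→25 °C: -8602.6 kJ/min
Outlet flows (mol/min): A 139.9, B 121.1, H₂O 121.1
Sensible, products 25→237 °C: 10936 kJ/min
Q = ΔH = 6838.8 kJ/min = 113.98 kW
Heat supplied = 410.33 MJ/h

Q_in = 410 MJ/h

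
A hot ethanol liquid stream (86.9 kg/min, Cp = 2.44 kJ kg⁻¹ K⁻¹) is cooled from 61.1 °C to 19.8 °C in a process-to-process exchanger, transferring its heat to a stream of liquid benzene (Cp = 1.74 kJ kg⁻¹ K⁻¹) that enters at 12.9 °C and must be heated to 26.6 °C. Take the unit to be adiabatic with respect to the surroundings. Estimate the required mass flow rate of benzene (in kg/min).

Heat released by hot stream: Q = 86.9 × 2.44 × (61.1 − 19.8) = 8757.1 kJ/min
Energy balance on cold side (adiabatic exchanger): Q = ṁ_c·Cp_c·(T_c,out − T_c,in)
ṁ_c = 8757.1 / [1.74 × (26.6 − 12.9)] = 367.36 kg/min

ṁ_c = 367 kg/min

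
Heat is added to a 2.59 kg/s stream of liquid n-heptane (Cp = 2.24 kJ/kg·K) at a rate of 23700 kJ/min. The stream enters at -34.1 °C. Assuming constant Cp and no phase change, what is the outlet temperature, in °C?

T_out = 34.0 °C

Q = 23700 kJ/min = 395 kJ/s
ΔT = Q/(ṁ·Cp) = 395/(2.59×2.24) = 68.085 K
T_out = -34.1 + 68.085 = 33.985 °C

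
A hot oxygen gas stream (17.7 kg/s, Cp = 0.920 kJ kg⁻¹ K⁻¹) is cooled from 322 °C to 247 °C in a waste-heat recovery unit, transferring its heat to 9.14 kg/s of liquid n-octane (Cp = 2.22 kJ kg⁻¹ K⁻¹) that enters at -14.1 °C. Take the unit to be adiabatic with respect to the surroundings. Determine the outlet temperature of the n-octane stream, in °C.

Heat released by hot stream: Q = 17.7 × 0.920 × (322 − 247) = 1221.3 kJ/s
Energy balance on cold side (adiabatic exchanger): Q = ṁ_c·Cp_c·(T_c,out − T_c,in)
T_c,out = -14.1 + 1221.3/(9.14 × 2.22) = 46.09 °C

T_c,out = 46.1 °C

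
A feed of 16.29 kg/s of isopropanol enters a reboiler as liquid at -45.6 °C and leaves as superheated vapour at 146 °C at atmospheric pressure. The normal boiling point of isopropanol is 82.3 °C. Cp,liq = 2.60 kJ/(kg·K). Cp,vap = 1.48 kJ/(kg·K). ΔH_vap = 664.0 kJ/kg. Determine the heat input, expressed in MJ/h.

Q = 64000 MJ/h

liquid -45.6→82.3 °C: 332.54 kJ/kg
vaporisation at 82.3 °C: 664 kJ/kg
vapour 82.3→146 °C: 94.276 kJ/kg
Δh = 332.54 + 664 + 94.276 = 1090.8 kJ/kg
Q = ṁ·Δh = 16.29 kg/s × 1090.8 kJ/kg = 17769 kJ/s
|Q| = 17769 kW = 63970 MJ/h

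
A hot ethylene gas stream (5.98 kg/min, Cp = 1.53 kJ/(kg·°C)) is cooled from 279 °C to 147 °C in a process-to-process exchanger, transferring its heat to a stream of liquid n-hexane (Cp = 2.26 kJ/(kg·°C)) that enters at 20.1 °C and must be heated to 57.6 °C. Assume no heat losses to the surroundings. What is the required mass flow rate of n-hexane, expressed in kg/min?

ṁ_c = 14.3 kg/min

Heat released by hot stream: Q = 5.98 × 1.53 × (279 − 147) = 1207.7 kJ/min
Energy balance on cold side (adiabatic exchanger): Q = ṁ_c·Cp_c·(T_c,out − T_c,in)
ṁ_c = 1207.7 / [2.26 × (57.6 − 20.1)] = 14.25 kg/min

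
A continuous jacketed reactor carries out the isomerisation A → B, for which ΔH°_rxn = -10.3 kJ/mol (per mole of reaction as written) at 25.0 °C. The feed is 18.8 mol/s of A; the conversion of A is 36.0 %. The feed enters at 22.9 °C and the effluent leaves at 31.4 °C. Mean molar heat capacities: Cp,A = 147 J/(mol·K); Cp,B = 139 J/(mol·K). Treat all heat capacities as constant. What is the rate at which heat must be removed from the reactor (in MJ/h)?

Q_out = 168 MJ/h

Extent of reaction ξ = 0.360 × 18.8 = 6.768 mol/s
Reaction term: ξ·ΔH°_rxn = 6.768 × -10.3 = -69.71 kJ/s
Sensible, feed 22.9→25 °C: 5.8036 kJ/s
Outlet flows (mol/s): A 12.032, B 6.768
Sensible, products 25→31.4 °C: 17.341 kJ/s
Q = ΔH = -46.566 kJ/s = -46.566 kW
Heat removed = 167.64 MJ/h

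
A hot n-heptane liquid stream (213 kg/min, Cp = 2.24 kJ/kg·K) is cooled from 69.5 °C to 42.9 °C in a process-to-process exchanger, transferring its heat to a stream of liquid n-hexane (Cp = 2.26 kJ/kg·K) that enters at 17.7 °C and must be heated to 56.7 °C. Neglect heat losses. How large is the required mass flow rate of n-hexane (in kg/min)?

ṁ_c = 144 kg/min

Heat released by hot stream: Q = 213 × 2.24 × (69.5 − 42.9) = 12691 kJ/min
Energy balance on cold side (adiabatic exchanger): Q = ṁ_c·Cp_c·(T_c,out − T_c,in)
ṁ_c = 12691 / [2.26 × (56.7 − 17.7)] = 143.99 kg/min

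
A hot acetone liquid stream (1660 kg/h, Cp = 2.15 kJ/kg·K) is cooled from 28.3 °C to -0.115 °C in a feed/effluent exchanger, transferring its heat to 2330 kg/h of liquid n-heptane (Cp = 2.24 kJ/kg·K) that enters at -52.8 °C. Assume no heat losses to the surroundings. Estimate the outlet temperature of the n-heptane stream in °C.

Heat released by hot stream: Q = 1660 × 2.15 × (28.3 − -0.115) = 101410 kJ/h
Energy balance on cold side (adiabatic exchanger): Q = ṁ_c·Cp_c·(T_c,out − T_c,in)
T_c,out = -52.8 + 101410/(2330 × 2.24) = -33.369 °C

T_c,out = -33.4 °C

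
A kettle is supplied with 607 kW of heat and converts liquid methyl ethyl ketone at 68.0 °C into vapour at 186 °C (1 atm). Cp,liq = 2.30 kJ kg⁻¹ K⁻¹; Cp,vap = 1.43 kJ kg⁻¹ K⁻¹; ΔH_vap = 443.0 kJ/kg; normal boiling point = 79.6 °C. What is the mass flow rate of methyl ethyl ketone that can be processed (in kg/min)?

ṁ = 58.6 kg/min

Δh = 2.30×(79.6−68.0) + 443.0 + 1.43×(186−79.6) = 621.83 kJ/kg
Q = 607 kW = 607 kJ/s = 36420 kJ/min
ṁ = Q/Δh = 36420 / 621.83 = 58.569 kg/min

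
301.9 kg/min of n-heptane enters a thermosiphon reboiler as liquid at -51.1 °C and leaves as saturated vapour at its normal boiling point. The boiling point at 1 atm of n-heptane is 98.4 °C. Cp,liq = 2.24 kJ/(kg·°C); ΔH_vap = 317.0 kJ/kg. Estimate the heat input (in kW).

liquid -51.1→98.4 °C: 334.88 kJ/kg
vaporisation at 98.4 °C: 317 kJ/kg
Δh = 334.88 + 317 = 651.88 kJ/kg
Q = ṁ·Δh = 301.9 kg/min × 651.88 kJ/kg = 196800 kJ/min
|Q| = 3280 kW

Q = 3280 kW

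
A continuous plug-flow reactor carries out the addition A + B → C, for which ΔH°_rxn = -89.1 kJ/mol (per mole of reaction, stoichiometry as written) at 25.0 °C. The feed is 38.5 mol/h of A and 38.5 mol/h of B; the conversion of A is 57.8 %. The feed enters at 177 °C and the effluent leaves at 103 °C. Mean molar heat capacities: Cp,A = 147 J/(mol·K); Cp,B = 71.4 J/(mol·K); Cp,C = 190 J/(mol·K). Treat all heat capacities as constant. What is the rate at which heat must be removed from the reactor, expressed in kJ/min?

Extent of reaction ξ = 0.578 × 38.5 = 22.253 mol/h
Reaction term: ξ·ΔH°_rxn = 22.253 × -89.1 = -1982.7 kJ/h
Sensible, feed 177→25 °C: -1278.1 kJ/h
Outlet flows (mol/h): A 16.247, B 16.247, C 22.253
Sensible, products 25→103 °C: 606.56 kJ/h
Q = ΔH = -2654.3 kJ/h = -0.73729 kW
Heat removed = 44.238 kJ/min

Q_out = 44.2 kJ/min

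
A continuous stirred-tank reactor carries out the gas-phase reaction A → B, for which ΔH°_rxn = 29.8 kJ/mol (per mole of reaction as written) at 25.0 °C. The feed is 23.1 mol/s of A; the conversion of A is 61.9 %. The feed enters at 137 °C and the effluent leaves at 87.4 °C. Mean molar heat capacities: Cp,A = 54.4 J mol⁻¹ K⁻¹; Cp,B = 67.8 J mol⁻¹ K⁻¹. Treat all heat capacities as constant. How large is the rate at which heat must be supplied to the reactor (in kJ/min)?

Q_in = 22500 kJ/min

Extent of reaction ξ = 0.619 × 23.1 = 14.299 mol/s
Reaction term: ξ·ΔH°_rxn = 14.299 × 29.8 = 426.11 kJ/s
Sensible, feed 137→25 °C: -140.74 kJ/s
Outlet flows (mol/s): A 8.8011, B 14.299
Sensible, products 25→87.4 °C: 90.371 kJ/s
Q = ΔH = 375.73 kJ/s = 375.73 kW
Heat supplied = 22544 kJ/min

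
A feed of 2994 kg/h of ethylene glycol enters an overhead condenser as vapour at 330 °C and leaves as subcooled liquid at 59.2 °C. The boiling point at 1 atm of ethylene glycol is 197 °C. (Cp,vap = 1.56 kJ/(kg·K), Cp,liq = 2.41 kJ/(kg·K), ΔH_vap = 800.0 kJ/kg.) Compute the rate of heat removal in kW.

Q_c = 1110 kW

vapour 330→197 °C: -207.48 kJ/kg
condensation at 197 °C: -800 kJ/kg
liquid 197→59.2 °C: -332.1 kJ/kg
Δh = -207.48 + -800 + -332.1 = -1339.6 kJ/kg
Q = ṁ·Δh = 2994 kg/h × -1339.6 kJ/kg = -4.0107e+06 kJ/h
|Q| = 1114.1 kW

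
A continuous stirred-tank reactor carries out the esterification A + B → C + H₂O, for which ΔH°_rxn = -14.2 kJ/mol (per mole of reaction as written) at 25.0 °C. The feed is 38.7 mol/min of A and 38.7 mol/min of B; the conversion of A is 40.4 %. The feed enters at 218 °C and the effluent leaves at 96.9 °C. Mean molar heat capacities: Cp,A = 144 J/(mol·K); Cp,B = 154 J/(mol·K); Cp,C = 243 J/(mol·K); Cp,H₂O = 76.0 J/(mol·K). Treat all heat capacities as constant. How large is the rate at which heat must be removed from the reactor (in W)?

Q_out = 26600 W

Extent of reaction ξ = 0.404 × 38.7 = 15.635 mol/min
Reaction term: ξ·ΔH°_rxn = 15.635 × -14.2 = -222.01 kJ/min
Sensible, feed 218→25 °C: -2225.8 kJ/min
Outlet flows (mol/min): A 23.065, B 23.065, C 15.635, H₂O 15.635
Sensible, products 25→96.9 °C: 852.8 kJ/min
Q = ΔH = -1595 kJ/min = -26.583 kW
Heat removed = 26583 W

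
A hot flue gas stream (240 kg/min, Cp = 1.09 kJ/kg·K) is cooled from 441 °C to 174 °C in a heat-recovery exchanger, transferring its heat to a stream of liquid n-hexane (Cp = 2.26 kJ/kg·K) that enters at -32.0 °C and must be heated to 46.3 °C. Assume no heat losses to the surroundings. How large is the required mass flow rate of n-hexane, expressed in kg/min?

Heat released by hot stream: Q = 240 × 1.09 × (441 − 174) = 69847 kJ/min
Energy balance on cold side (adiabatic exchanger): Q = ṁ_c·Cp_c·(T_c,out − T_c,in)
ṁ_c = 69847 / [2.26 × (46.3 − -32.0)] = 394.71 kg/min

ṁ_c = 395 kg/min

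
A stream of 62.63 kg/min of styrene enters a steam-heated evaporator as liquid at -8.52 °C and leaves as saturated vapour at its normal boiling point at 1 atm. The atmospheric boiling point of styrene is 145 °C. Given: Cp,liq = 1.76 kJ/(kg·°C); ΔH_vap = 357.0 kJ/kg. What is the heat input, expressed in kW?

Q = 655 kW

liquid -8.52→145 °C: 270.2 kJ/kg
vaporisation at 145 °C: 357 kJ/kg
Δh = 270.2 + 357 = 627.2 kJ/kg
Q = ṁ·Δh = 62.63 kg/min × 627.2 kJ/kg = 39281 kJ/min
|Q| = 654.69 kW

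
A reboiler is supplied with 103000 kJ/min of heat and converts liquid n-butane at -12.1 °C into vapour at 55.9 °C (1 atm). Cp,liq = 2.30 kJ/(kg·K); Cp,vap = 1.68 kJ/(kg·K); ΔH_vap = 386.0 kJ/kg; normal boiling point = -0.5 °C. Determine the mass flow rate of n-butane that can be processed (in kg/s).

ṁ = 3.38 kg/s

Δh = 2.30×(-0.5−-12.1) + 386.0 + 1.68×(55.9−-0.5) = 507.43 kJ/kg
Q = 103000 kJ/min = 1716.7 kJ/s = 1716.7 kJ/s
ṁ = Q/Δh = 1716.7 / 507.43 = 3.383 kg/s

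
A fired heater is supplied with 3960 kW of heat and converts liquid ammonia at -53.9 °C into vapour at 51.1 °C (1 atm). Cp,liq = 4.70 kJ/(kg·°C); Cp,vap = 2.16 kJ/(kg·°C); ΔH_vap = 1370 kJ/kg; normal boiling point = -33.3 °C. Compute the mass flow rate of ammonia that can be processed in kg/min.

ṁ = 144 kg/min

Δh = 4.70×(-33.3−-53.9) + 1370 + 2.16×(51.1−-33.3) = 1649.1 kJ/kg
Q = 3960 kW = 3960 kJ/s = 237600 kJ/min
ṁ = Q/Δh = 237600 / 1649.1 = 144.08 kg/min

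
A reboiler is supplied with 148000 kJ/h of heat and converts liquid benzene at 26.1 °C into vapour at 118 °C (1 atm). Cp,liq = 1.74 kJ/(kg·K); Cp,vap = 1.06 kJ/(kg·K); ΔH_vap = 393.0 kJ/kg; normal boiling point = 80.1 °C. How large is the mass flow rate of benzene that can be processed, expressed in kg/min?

Δh = 1.74×(80.1−26.1) + 393.0 + 1.06×(118−80.1) = 527.13 kJ/kg
Q = 148000 kJ/h = 41.111 kJ/s = 2466.7 kJ/min
ṁ = Q/Δh = 2466.7 / 527.13 = 4.6794 kg/min

ṁ = 4.68 kg/min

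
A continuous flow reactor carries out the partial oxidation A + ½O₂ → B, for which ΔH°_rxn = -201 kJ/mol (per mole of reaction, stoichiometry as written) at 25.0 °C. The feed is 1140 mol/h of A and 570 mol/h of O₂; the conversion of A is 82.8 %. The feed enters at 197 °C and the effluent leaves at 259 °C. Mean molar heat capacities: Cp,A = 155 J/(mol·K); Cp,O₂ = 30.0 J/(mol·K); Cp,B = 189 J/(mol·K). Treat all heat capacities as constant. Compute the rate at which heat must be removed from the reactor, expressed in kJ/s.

Extent of reaction ξ = 0.828 × 1140 = 943.92 mol/h
Reaction term: ξ·ΔH°_rxn = 943.92 × -201 = -189730 kJ/h
Sensible, feed 197→25 °C: -33334 kJ/h
Outlet flows (mol/h): A 196.08, O₂ 98.04, B 943.92
Sensible, products 25→259 °C: 49546 kJ/h
Q = ΔH = -173520 kJ/h = -48.199 kW
Heat removed = 48.199 kJ/s

Q_out = 48.2 kJ/s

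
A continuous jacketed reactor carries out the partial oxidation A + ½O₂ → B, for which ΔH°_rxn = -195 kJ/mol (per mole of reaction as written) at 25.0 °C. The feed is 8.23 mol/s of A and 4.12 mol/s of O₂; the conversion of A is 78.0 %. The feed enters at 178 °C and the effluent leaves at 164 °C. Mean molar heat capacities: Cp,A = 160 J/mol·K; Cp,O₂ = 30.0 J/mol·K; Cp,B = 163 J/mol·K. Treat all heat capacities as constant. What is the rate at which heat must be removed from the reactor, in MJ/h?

Q_out = 4620 MJ/h

Extent of reaction ξ = 0.780 × 8.23 = 6.4194 mol/s
Reaction term: ξ·ΔH°_rxn = 6.4194 × -195 = -1251.8 kJ/s
Sensible, feed 178→25 °C: -220.38 kJ/s
Outlet flows (mol/s): A 1.8106, O₂ 0.9103, B 6.4194
Sensible, products 25→164 °C: 189.51 kJ/s
Q = ΔH = -1282.7 kJ/s = -1282.7 kW
Heat removed = 4617.6 MJ/h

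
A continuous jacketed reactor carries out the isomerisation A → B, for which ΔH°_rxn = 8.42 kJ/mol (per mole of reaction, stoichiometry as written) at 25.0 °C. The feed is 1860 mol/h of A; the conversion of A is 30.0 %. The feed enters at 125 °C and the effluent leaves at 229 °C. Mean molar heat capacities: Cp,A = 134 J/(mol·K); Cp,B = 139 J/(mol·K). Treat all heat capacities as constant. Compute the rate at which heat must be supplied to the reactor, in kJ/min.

Q_in = 520 kJ/min

Extent of reaction ξ = 0.300 × 1860 = 558 mol/h
Reaction term: ξ·ΔH°_rxn = 558 × 8.42 = 4698.4 kJ/h
Sensible, feed 125→25 °C: -24924 kJ/h
Outlet flows (mol/h): A 1302, B 558
Sensible, products 25→229 °C: 51414 kJ/h
Q = ΔH = 31188 kJ/h = 8.6635 kW
Heat supplied = 519.81 kJ/min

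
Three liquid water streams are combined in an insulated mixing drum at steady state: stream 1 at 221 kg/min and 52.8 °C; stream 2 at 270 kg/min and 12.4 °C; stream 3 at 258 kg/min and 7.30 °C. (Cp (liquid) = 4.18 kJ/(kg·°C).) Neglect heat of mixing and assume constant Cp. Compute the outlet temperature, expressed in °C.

No heat crosses the boundary, so H_out = H_in.
Σ ṁᵢCp,ᵢTᵢ = 221×4.18×52.8 + 270×4.18×12.4 + 258×4.18×7.30 = 70643
Σ ṁᵢCp,ᵢ = 221×4.18 + 270×4.18 + 258×4.18 = 3130.8
T_out = 70643 / 3130.8 = 22.564 °C

T_out = 22.6 °C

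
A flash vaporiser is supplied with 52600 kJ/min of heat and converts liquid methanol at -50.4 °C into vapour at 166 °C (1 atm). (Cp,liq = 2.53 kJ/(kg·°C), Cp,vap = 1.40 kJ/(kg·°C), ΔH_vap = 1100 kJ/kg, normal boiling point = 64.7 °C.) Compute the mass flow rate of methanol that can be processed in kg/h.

ṁ = 2060 kg/h

Δh = 2.53×(64.7−-50.4) + 1100 + 1.40×(166−64.7) = 1533 kJ/kg
Q = 52600 kJ/min = 876.67 kJ/s = 3.156e+06 kJ/h
ṁ = Q/Δh = 3.156e+06 / 1533 = 2058.7 kg/h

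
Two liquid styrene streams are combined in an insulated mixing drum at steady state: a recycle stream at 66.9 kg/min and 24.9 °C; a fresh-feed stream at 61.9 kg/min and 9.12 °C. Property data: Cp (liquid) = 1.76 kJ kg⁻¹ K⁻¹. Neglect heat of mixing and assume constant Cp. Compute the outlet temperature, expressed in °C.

T_out = 17.3 °C

Adiabatic, steady state ⇒ Σ ṁᵢCp,ᵢ(T_out − Tᵢ) = 0
T_out = Σ ṁᵢCp,ᵢTᵢ / Σ ṁᵢCp,ᵢ
      = 3925.4 / 226.69 = 17.316 °C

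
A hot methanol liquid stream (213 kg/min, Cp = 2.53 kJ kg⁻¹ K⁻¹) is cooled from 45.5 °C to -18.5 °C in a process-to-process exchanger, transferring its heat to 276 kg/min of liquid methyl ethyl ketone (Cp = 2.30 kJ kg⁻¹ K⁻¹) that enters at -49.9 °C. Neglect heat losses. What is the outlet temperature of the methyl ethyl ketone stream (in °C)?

T_c,out = 4.43 °C

Heat released by hot stream: Q = 213 × 2.53 × (45.5 − -18.5) = 34489 kJ/min
Energy balance on cold side (adiabatic exchanger): Q = ṁ_c·Cp_c·(T_c,out − T_c,in)
T_c,out = -49.9 + 34489/(276 × 2.30) = 4.4304 °C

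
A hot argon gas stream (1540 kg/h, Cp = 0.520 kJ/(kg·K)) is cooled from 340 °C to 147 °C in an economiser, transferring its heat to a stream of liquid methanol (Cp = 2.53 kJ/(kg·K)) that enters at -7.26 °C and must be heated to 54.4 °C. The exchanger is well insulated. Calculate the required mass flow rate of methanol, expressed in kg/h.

ṁ_c = 991 kg/h

Heat released by hot stream: Q = 1540 × 0.520 × (340 − 147) = 154550 kJ/h
Energy balance on cold side (adiabatic exchanger): Q = ṁ_c·Cp_c·(T_c,out − T_c,in)
ṁ_c = 154550 / [2.53 × (54.4 − -7.26)] = 990.73 kg/h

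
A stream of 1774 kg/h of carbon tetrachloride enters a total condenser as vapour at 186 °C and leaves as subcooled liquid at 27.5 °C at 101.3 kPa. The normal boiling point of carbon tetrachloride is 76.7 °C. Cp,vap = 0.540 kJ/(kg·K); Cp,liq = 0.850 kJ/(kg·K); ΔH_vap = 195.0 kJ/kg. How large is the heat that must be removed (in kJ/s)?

vapour 186→76.7 °C: -59.022 kJ/kg
condensation at 76.7 °C: -195 kJ/kg
liquid 76.7→27.5 °C: -41.82 kJ/kg
Δh = -59.022 + -195 + -41.82 = -295.84 kJ/kg
Q = ṁ·Δh = 1774 kg/h × -295.84 kJ/kg = -524820 kJ/h
|Q| = 145.78 kW

Q_c = 146 kJ/s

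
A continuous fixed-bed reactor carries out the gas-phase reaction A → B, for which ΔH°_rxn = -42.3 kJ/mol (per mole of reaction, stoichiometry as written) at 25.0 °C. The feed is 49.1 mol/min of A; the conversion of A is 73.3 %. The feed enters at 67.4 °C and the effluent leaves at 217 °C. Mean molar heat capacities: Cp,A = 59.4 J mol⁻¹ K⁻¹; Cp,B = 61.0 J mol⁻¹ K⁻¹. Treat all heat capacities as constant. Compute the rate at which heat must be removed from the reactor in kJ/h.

Extent of reaction ξ = 0.733 × 49.1 = 35.99 mol/min
Reaction term: ξ·ΔH°_rxn = 35.99 × -42.3 = -1522.4 kJ/min
Sensible, feed 67.4→25 °C: -123.66 kJ/min
Outlet flows (mol/min): A 13.11, B 35.99
Sensible, products 25→217 °C: 571.03 kJ/min
Q = ΔH = -1075 kJ/min = -17.917 kW
Heat removed = 64501 kJ/h

Q_out = 64500 kJ/h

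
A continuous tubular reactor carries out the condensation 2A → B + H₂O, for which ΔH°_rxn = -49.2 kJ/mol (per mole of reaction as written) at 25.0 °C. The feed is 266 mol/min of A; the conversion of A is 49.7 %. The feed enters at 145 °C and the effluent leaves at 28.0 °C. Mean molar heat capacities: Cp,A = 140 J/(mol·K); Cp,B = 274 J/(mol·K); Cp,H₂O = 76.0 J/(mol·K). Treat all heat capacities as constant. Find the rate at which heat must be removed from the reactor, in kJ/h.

Extent of reaction ξ = 0.497 × 266 / 2 = 66.101 mol/min
Reaction term: ξ·ΔH°_rxn = 66.101 × -49.2 = -3252.2 kJ/min
Sensible, feed 145→25 °C: -4468.8 kJ/min
Outlet flows (mol/min): A 133.8, B 66.101, H₂O 66.101
Sensible, products 25→28.0 °C: 125.6 kJ/min
Q = ΔH = -7595.4 kJ/min = -126.59 kW
Heat removed = 455720 kJ/h

Q_out = 456000 kJ/h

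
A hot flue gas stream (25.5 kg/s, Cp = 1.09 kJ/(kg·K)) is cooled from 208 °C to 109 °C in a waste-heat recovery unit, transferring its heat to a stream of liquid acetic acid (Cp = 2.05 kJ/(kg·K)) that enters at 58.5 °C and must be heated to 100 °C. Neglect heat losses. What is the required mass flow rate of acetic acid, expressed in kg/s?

Heat released by hot stream: Q = 25.5 × 1.09 × (208 − 109) = 2751.7 kJ/s
Energy balance on cold side (adiabatic exchanger): Q = ṁ_c·Cp_c·(T_c,out − T_c,in)
ṁ_c = 2751.7 / [2.05 × (100 − 58.5)] = 32.344 kg/s

ṁ_c = 32.3 kg/s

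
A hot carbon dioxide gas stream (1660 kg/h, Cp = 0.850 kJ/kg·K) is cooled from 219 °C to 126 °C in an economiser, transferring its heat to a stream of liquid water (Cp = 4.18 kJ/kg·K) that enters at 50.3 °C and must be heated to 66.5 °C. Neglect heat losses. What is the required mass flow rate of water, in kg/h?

Heat released by hot stream: Q = 1660 × 0.850 × (219 − 126) = 131220 kJ/h
Energy balance on cold side (adiabatic exchanger): Q = ṁ_c·Cp_c·(T_c,out − T_c,in)
ṁ_c = 131220 / [4.18 × (66.5 − 50.3)] = 1937.8 kg/h

ṁ_c = 1940 kg/h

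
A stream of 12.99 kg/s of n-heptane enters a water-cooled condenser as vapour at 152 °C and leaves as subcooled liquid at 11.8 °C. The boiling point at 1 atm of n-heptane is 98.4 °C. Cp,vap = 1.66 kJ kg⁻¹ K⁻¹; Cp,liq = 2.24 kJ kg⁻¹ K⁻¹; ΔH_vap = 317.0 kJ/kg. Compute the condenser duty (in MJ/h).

vapour 152→98.4 °C: -88.976 kJ/kg
condensation at 98.4 °C: -317 kJ/kg
liquid 98.4→11.8 °C: -193.98 kJ/kg
Δh = -88.976 + -317 + -193.98 = -599.96 kJ/kg
Q = ṁ·Δh = 12.99 kg/s × -599.96 kJ/kg = -7793.5 kJ/s
|Q| = 7793.5 kW = 28057 MJ/h

Q_c = 28100 MJ/h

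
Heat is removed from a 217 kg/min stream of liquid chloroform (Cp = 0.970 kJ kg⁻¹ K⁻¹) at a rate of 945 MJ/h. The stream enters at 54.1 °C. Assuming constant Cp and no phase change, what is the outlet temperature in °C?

Q = 945 MJ/h = 15750 kJ/min
ΔT = Q/(ṁ·Cp) = 15750/(217×0.970) = 74.825 K
T_out = 54.1 − 74.825 = -20.725 °C

T_out = -20.7 °C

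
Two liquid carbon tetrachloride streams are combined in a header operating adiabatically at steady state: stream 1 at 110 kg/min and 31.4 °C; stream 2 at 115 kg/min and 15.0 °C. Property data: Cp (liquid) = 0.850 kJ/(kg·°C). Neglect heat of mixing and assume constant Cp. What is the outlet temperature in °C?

Adiabatic, steady state ⇒ Σ ṁᵢCp,ᵢ(T_out − Tᵢ) = 0
Σ ṁᵢCp,ᵢTᵢ = 110×0.850×31.4 + 115×0.850×15.0 = 4402.1
Σ ṁᵢCp,ᵢ = 110×0.850 + 115×0.850 = 191.25
T_out = 4402.1 / 191.25 = 23.018 °C

T_out = 23.0 °C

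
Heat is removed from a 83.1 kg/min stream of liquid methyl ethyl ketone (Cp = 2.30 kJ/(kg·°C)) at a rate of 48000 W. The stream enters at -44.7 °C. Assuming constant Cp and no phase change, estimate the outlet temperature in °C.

T_out = -59.8 °C

Q = 48000 W = 2880 kJ/min
ΔT = Q/(ṁ·Cp) = 2880/(83.1×2.30) = 15.068 K
T_out = -44.7 − 15.068 = -59.768 °C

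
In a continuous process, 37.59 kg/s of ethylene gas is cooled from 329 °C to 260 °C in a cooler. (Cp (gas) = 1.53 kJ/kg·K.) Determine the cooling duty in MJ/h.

Q_c = 14300 MJ/h

Q = ṁ·Cp·ΔT = 37.59 × 1.53 × (260 − 329) = -3968.4 kJ/s
Cooling duty = 14286 MJ/h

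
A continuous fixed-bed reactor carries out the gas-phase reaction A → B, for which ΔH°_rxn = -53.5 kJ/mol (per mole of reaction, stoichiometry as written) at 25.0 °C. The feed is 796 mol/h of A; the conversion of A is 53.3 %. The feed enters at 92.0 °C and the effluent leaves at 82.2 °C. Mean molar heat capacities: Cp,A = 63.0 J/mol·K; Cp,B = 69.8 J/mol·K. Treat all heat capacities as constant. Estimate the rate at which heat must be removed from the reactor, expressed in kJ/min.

Q_out = 384 kJ/min

Extent of reaction ξ = 0.533 × 796 = 424.27 mol/h
Reaction term: ξ·ΔH°_rxn = 424.27 × -53.5 = -22698 kJ/h
Sensible, feed 92.0→25 °C: -3359.9 kJ/h
Outlet flows (mol/h): A 371.73, B 424.27
Sensible, products 25→82.2 °C: 3033.5 kJ/h
Q = ΔH = -23025 kJ/h = -6.3958 kW
Heat removed = 383.75 kJ/min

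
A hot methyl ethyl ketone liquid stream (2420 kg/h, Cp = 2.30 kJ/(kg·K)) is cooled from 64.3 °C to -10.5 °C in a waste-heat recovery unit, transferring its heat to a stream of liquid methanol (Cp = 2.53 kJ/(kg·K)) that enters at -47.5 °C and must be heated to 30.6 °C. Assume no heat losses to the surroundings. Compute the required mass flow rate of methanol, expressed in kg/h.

ṁ_c = 2110 kg/h

Heat released by hot stream: Q = 2420 × 2.30 × (64.3 − -10.5) = 416340 kJ/h
Energy balance on cold side (adiabatic exchanger): Q = ṁ_c·Cp_c·(T_c,out − T_c,in)
ṁ_c = 416340 / [2.53 × (30.6 − -47.5)] = 2107 kg/h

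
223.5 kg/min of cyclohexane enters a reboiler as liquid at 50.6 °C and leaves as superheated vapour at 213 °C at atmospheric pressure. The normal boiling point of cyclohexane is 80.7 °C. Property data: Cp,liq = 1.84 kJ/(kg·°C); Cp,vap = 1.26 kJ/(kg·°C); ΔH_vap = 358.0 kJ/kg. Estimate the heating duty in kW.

Q = 2160 kW

liquid 50.6→80.7 °C: 55.384 kJ/kg
vaporisation at 80.7 °C: 358 kJ/kg
vapour 80.7→213 °C: 166.7 kJ/kg
Δh = 55.384 + 358 + 166.7 = 580.08 kJ/kg
Q = ṁ·Δh = 223.5 kg/min × 580.08 kJ/kg = 129650 kJ/min
|Q| = 2160.8 kW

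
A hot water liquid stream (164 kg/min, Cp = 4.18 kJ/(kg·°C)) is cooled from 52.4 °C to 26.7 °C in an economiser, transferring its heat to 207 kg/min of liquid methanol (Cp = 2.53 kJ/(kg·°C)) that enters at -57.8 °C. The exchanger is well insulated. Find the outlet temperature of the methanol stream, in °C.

Heat released by hot stream: Q = 164 × 4.18 × (52.4 − 26.7) = 17618 kJ/min
Energy balance on cold side (adiabatic exchanger): Q = ṁ_c·Cp_c·(T_c,out − T_c,in)
T_c,out = -57.8 + 17618/(207 × 2.53) = -24.16 °C

T_c,out = -24.2 °C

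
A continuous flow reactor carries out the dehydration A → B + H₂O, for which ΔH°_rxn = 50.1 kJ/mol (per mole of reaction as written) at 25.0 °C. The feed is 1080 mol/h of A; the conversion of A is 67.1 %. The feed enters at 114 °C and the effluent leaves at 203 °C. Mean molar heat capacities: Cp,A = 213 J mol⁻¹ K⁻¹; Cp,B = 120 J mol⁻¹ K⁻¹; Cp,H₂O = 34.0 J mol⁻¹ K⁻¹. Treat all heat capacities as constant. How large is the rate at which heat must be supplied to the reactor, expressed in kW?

Q_in = 13.7 kW

Extent of reaction ξ = 0.671 × 1080 = 724.68 mol/h
Reaction term: ξ·ΔH°_rxn = 724.68 × 50.1 = 36306 kJ/h
Sensible, feed 114→25 °C: -20474 kJ/h
Outlet flows (mol/h): A 355.32, B 724.68, H₂O 724.68
Sensible, products 25→203 °C: 33337 kJ/h
Q = ΔH = 49169 kJ/h = 13.658 kW
Heat supplied = 13.658 kW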